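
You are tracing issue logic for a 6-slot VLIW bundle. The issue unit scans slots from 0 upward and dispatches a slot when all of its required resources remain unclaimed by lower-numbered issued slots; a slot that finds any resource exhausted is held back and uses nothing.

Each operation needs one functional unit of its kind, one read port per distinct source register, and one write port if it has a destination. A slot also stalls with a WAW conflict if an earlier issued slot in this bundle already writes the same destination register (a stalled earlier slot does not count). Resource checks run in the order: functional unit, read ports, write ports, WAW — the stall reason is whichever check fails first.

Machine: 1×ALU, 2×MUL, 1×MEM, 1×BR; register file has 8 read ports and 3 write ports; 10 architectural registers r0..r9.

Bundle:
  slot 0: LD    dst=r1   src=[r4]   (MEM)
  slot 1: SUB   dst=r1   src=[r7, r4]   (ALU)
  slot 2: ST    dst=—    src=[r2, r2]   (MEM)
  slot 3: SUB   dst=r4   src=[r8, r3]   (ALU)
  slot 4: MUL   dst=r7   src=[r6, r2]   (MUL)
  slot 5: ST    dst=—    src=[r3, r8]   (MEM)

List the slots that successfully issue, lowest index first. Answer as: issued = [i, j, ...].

(0) want 1×MEM +1rd +1wr — yes → AL1|MU2|ME0|BR1|rd7|wr2
(1) want 1×ALU +2rd +1wr — WAW → AL1|MU2|ME0|BR1|rd7|wr2
(2) want 1×MEM +1rd +0wr — FU → AL1|MU2|ME0|BR1|rd7|wr2
(3) want 1×ALU +2rd +1wr — yes → AL0|MU2|ME0|BR1|rd5|wr1
(4) want 1×MUL +2rd +1wr — yes → AL0|MU1|ME0|BR1|rd3|wr0
(5) want 1×MEM +2rd +0wr — FU → AL0|MU1|ME0|BR1|rd3|wr0

issued = [0, 3, 4]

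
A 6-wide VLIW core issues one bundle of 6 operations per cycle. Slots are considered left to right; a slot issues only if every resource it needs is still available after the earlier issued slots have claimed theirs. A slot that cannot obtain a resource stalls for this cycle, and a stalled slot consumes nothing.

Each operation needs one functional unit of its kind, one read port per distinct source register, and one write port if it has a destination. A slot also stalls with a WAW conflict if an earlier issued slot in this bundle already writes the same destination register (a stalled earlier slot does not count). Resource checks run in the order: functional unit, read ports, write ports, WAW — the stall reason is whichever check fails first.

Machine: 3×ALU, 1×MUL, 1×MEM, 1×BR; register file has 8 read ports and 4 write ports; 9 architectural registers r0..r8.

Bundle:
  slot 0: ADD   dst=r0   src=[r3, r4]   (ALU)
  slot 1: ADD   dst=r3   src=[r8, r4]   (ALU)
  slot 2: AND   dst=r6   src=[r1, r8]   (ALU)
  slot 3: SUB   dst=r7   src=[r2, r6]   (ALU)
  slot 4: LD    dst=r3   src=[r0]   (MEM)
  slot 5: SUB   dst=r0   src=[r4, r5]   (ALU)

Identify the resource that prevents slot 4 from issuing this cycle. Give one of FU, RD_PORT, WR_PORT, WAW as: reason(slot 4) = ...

reason(slot 4) = WAW

  0. ALU→r0 ⇒ go  {2A/1Mu/1Ld/1B | 6r 3w}
  1. ALU→r3 ⇒ go  {1A/1Mu/1Ld/1B | 4r 2w}
  2. ALU→r6 ⇒ go  {0A/1Mu/1Ld/1B | 2r 1w}
  3. ALU→r7 ⇒ no(FU)  {0A/1Mu/1Ld/1B | 2r 1w}
  4. MEM→r3 ⇒ no(WAW)  {0A/1Mu/1Ld/1B | 2r 1w}
  5. ALU→r0 ⇒ no(FU)  {0A/1Mu/1Ld/1B | 2r 1w}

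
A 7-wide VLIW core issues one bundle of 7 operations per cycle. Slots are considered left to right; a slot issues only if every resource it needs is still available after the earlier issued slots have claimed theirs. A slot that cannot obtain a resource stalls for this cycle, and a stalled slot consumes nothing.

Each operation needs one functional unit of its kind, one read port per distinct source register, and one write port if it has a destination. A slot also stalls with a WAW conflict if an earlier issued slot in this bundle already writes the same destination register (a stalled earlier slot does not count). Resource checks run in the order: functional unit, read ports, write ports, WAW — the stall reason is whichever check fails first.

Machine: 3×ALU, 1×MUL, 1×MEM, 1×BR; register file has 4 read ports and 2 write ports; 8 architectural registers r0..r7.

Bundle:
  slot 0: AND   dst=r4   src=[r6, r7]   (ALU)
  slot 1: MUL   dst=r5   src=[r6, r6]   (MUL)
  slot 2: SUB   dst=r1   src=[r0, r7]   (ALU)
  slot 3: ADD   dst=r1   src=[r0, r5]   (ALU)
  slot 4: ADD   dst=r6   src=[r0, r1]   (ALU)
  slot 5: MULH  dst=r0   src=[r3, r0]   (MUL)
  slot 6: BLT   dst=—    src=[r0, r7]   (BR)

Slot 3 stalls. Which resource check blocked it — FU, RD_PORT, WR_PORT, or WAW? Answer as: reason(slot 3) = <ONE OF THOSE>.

#0 ALU src=r6,r7 dispatched  <A:2 Mu:1 Ld:1 B:1 rd:2 wr:1>
#1 MUL src=r6,r6 dispatched  <A:2 Mu:0 Ld:1 B:1 rd:1 wr:0>
#2 ALU src=r0,r7 held:RD_PORT  <A:2 Mu:0 Ld:1 B:1 rd:1 wr:0>
#3 ALU src=r0,r5 held:RD_PORT  <A:2 Mu:0 Ld:1 B:1 rd:1 wr:0>
#4 ALU src=r0,r1 held:RD_PORT  <A:2 Mu:0 Ld:1 B:1 rd:1 wr:0>
#5 MUL src=r3,r0 held:FU  <A:2 Mu:0 Ld:1 B:1 rd:1 wr:0>
#6 BR src=r0,r7 held:RD_PORT  <A:2 Mu:0 Ld:1 B:1 rd:1 wr:0>

reason(slot 3) = RD_PORT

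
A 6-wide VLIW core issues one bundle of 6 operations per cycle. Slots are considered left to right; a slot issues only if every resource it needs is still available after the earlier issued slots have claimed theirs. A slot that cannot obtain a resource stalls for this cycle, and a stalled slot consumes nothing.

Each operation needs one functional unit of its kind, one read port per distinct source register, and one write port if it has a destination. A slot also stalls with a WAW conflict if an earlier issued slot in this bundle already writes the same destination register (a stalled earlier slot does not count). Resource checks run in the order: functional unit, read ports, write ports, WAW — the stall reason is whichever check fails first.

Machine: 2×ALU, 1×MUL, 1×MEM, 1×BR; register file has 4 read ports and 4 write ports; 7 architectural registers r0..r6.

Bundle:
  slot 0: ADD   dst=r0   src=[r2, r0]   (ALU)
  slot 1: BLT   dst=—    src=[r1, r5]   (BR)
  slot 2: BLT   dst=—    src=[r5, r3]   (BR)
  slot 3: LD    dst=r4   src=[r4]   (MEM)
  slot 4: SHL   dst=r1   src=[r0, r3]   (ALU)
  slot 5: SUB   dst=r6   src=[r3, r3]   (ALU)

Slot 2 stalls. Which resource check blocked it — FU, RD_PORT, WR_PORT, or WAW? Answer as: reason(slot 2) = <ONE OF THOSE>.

(0) want 1×ALU +2rd +1wr — yes → AL1|MU1|ME1|BR1|rd2|wr3
(1) want 1×BR +2rd +0wr — yes → AL1|MU1|ME1|BR0|rd0|wr3
(2) want 1×BR +2rd +0wr — FU → AL1|MU1|ME1|BR0|rd0|wr3
(3) want 1×MEM +1rd +1wr — RD_PORT → AL1|MU1|ME1|BR0|rd0|wr3
(4) want 1×ALU +2rd +1wr — RD_PORT → AL1|MU1|ME1|BR0|rd0|wr3
(5) want 1×ALU +1rd +1wr — RD_PORT → AL1|MU1|ME1|BR0|rd0|wr3

reason(slot 2) = FU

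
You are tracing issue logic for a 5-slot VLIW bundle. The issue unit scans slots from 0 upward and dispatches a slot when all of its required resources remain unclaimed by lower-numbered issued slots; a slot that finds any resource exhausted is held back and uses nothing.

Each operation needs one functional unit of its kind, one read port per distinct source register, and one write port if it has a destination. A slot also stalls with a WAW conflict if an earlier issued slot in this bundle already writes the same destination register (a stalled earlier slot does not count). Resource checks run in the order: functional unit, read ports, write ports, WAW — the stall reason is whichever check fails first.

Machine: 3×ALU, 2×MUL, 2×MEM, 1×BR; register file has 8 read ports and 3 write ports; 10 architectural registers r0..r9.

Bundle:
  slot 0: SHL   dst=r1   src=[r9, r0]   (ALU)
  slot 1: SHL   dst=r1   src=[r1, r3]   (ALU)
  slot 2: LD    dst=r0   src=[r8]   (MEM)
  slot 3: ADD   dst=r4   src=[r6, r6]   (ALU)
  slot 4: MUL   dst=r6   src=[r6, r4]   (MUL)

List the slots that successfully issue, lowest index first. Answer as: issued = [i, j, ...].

(0) want 1×ALU +2rd +1wr — yes → AL2|MU2|ME2|BR1|rd6|wr2
(1) want 1×ALU +2rd +1wr — WAW → AL2|MU2|ME2|BR1|rd6|wr2
(2) want 1×MEM +1rd +1wr — yes → AL2|MU2|ME1|BR1|rd5|wr1
(3) want 1×ALU +1rd +1wr — yes → AL1|MU2|ME1|BR1|rd4|wr0
(4) want 1×MUL +2rd +1wr — WR_PORT → AL1|MU2|ME1|BR1|rd4|wr0

issued = [0, 2, 3]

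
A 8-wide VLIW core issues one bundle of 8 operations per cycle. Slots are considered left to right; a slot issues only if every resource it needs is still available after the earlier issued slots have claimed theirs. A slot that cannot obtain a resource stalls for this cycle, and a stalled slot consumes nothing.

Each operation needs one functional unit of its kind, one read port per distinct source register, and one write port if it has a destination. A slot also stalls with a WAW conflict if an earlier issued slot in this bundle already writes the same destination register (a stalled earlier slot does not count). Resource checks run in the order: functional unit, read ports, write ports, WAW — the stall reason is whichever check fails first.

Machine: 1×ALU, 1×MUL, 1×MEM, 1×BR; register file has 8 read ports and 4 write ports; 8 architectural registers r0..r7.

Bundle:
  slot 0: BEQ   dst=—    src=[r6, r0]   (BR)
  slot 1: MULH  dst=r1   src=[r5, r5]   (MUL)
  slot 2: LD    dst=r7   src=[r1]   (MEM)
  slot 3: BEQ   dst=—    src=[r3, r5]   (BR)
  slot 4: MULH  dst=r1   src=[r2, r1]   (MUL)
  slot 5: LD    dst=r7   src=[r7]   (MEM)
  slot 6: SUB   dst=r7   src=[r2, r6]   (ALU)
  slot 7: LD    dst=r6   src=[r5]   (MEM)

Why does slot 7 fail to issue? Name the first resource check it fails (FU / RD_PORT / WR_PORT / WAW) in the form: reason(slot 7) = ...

reason(slot 7) = FU

#0 BR src=r6,r0 dispatched  <A:1 Mu:1 Ld:1 B:0 rd:6 wr:4>
#1 MUL src=r5,r5 dispatched  <A:1 Mu:0 Ld:1 B:0 rd:5 wr:3>
#2 MEM src=r1 dispatched  <A:1 Mu:0 Ld:0 B:0 rd:4 wr:2>
#3 BR src=r3,r5 held:FU  <A:1 Mu:0 Ld:0 B:0 rd:4 wr:2>
#4 MUL src=r2,r1 held:FU  <A:1 Mu:0 Ld:0 B:0 rd:4 wr:2>
#5 MEM src=r7 held:FU  <A:1 Mu:0 Ld:0 B:0 rd:4 wr:2>
#6 ALU src=r2,r6 held:WAW  <A:1 Mu:0 Ld:0 B:0 rd:4 wr:2>
#7 MEM src=r5 held:FU  <A:1 Mu:0 Ld:0 B:0 rd:4 wr:2>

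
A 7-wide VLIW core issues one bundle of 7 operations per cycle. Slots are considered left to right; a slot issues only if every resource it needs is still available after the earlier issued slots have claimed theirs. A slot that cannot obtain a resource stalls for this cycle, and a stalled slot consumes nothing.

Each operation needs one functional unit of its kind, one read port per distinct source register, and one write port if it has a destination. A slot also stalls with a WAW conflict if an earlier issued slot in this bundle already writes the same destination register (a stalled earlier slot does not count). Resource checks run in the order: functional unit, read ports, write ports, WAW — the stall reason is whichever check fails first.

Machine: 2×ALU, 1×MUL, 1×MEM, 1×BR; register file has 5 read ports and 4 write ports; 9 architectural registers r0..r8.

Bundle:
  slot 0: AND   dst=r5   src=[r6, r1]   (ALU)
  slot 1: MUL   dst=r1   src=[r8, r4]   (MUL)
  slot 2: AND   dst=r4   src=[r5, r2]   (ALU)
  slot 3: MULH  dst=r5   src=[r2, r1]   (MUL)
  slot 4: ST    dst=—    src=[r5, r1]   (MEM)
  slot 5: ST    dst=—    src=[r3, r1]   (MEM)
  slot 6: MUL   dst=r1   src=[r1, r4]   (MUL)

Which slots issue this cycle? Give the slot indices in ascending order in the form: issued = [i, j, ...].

[0] ALU needs rd=2 wr=1: ok; after: ALU=1 MUL=1 MEM=1 BR=1, R=3, W=3
[1] MUL needs rd=2 wr=1: ok; after: ALU=1 MUL=0 MEM=1 BR=1, R=1, W=2
[2] ALU needs rd=2 wr=1: RD_PORT; after: ALU=1 MUL=0 MEM=1 BR=1, R=1, W=2
[3] MUL needs rd=2 wr=1: FU; after: ALU=1 MUL=0 MEM=1 BR=1, R=1, W=2
[4] MEM needs rd=2 wr=0: RD_PORT; after: ALU=1 MUL=0 MEM=1 BR=1, R=1, W=2
[5] MEM needs rd=2 wr=0: RD_PORT; after: ALU=1 MUL=0 MEM=1 BR=1, R=1, W=2
[6] MUL needs rd=2 wr=1: FU; after: ALU=1 MUL=0 MEM=1 BR=1, R=1, W=2

issued = [0, 1]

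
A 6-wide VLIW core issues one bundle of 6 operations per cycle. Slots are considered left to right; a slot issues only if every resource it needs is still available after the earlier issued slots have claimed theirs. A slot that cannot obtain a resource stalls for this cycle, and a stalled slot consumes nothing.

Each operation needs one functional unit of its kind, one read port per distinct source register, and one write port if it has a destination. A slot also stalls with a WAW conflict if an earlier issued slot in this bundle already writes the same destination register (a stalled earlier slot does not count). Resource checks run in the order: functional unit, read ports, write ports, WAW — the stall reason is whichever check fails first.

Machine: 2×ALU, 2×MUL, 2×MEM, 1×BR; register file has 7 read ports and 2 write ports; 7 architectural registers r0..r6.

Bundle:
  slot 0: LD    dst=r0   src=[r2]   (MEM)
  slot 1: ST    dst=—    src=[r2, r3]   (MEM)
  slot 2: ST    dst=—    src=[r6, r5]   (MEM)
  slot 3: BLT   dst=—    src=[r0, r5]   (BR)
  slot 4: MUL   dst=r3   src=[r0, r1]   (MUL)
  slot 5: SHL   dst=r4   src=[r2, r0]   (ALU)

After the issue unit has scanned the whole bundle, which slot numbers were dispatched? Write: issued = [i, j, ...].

#0 MEM src=r2 dispatched  <A:2 Mu:2 Ld:1 B:1 rd:6 wr:1>
#1 MEM src=r2,r3 dispatched  <A:2 Mu:2 Ld:0 B:1 rd:4 wr:1>
#2 MEM src=r6,r5 held:FU  <A:2 Mu:2 Ld:0 B:1 rd:4 wr:1>
#3 BR src=r0,r5 dispatched  <A:2 Mu:2 Ld:0 B:0 rd:2 wr:1>
#4 MUL src=r0,r1 dispatched  <A:2 Mu:1 Ld:0 B:0 rd:0 wr:0>
#5 ALU src=r2,r0 held:RD_PORT  <A:2 Mu:1 Ld:0 B:0 rd:0 wr:0>

issued = [0, 1, 3, 4]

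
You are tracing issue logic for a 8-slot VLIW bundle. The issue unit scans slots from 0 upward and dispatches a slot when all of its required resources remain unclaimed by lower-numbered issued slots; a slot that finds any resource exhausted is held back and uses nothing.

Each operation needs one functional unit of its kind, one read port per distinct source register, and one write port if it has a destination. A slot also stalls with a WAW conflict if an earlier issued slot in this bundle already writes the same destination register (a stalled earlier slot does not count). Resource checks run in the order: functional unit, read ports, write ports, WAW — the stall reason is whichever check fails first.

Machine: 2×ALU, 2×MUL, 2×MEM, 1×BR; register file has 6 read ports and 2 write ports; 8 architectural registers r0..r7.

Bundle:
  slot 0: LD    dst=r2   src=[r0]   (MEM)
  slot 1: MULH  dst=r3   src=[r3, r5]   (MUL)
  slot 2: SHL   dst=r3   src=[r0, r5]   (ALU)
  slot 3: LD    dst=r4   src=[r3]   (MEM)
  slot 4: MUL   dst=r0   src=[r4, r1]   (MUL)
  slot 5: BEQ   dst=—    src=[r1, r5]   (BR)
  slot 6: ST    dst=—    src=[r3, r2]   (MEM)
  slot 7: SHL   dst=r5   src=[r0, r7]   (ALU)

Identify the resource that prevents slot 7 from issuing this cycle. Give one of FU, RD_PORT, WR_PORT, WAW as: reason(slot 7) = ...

reason(slot 7) = RD_PORT

  0. MEM→r2 ⇒ go  {2A/2Mu/1Ld/1B | 5r 1w}
  1. MUL→r3 ⇒ go  {2A/1Mu/1Ld/1B | 3r 0w}
  2. ALU→r3 ⇒ no(WR_PORT)  {2A/1Mu/1Ld/1B | 3r 0w}
  3. MEM→r4 ⇒ no(WR_PORT)  {2A/1Mu/1Ld/1B | 3r 0w}
  4. MUL→r0 ⇒ no(WR_PORT)  {2A/1Mu/1Ld/1B | 3r 0w}
  5. BR ⇒ go  {2A/1Mu/1Ld/0B | 1r 0w}
  6. MEM ⇒ no(RD_PORT)  {2A/1Mu/1Ld/0B | 1r 0w}
  7. ALU→r5 ⇒ no(RD_PORT)  {2A/1Mu/1Ld/0B | 1r 0w}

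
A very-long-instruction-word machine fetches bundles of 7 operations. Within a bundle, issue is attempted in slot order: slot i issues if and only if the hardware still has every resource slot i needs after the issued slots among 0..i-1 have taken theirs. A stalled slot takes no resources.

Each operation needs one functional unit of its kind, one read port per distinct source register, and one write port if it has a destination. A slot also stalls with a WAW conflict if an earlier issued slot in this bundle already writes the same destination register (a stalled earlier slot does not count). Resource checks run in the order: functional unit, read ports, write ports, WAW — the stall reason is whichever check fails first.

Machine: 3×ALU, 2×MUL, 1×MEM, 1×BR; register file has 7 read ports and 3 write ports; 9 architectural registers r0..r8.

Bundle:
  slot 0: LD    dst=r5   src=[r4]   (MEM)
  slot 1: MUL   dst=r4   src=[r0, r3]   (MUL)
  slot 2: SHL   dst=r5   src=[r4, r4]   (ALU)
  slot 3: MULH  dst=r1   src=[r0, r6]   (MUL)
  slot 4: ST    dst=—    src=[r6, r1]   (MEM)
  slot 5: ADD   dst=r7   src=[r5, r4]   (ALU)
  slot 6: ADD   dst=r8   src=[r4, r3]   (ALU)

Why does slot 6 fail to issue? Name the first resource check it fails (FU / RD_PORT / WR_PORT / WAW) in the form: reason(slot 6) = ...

reason(slot 6) = WR_PORT

#0 MEM src=r4 dispatched  <A:3 Mu:2 Ld:0 B:1 rd:6 wr:2>
#1 MUL src=r0,r3 dispatched  <A:3 Mu:1 Ld:0 B:1 rd:4 wr:1>
#2 ALU src=r4,r4 held:WAW  <A:3 Mu:1 Ld:0 B:1 rd:4 wr:1>
#3 MUL src=r0,r6 dispatched  <A:3 Mu:0 Ld:0 B:1 rd:2 wr:0>
#4 MEM src=r6,r1 held:FU  <A:3 Mu:0 Ld:0 B:1 rd:2 wr:0>
#5 ALU src=r5,r4 held:WR_PORT  <A:3 Mu:0 Ld:0 B:1 rd:2 wr:0>
#6 ALU src=r4,r3 held:WR_PORT  <A:3 Mu:0 Ld:0 B:1 rd:2 wr:0>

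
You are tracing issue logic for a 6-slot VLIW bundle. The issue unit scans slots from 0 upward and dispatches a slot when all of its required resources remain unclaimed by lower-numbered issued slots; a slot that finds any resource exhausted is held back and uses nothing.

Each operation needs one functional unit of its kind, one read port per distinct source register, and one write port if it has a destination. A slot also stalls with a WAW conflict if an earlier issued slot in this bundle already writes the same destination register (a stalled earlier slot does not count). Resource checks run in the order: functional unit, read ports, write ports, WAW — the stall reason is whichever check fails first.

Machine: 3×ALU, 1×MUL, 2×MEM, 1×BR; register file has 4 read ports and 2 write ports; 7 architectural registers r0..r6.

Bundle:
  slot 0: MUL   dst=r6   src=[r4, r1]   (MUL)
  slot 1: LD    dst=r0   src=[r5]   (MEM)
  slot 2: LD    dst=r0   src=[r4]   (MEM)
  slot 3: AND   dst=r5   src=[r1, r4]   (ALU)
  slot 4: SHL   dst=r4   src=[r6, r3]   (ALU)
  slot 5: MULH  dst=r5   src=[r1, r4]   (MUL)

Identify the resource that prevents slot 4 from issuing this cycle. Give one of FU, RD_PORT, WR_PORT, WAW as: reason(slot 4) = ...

#0 MUL src=r4,r1 dispatched  <A:3 Mu:0 Ld:2 B:1 rd:2 wr:1>
#1 MEM src=r5 dispatched  <A:3 Mu:0 Ld:1 B:1 rd:1 wr:0>
#2 MEM src=r4 held:WR_PORT  <A:3 Mu:0 Ld:1 B:1 rd:1 wr:0>
#3 ALU src=r1,r4 held:RD_PORT  <A:3 Mu:0 Ld:1 B:1 rd:1 wr:0>
#4 ALU src=r6,r3 held:RD_PORT  <A:3 Mu:0 Ld:1 B:1 rd:1 wr:0>
#5 MUL src=r1,r4 held:FU  <A:3 Mu:0 Ld:1 B:1 rd:1 wr:0>

reason(slot 4) = RD_PORT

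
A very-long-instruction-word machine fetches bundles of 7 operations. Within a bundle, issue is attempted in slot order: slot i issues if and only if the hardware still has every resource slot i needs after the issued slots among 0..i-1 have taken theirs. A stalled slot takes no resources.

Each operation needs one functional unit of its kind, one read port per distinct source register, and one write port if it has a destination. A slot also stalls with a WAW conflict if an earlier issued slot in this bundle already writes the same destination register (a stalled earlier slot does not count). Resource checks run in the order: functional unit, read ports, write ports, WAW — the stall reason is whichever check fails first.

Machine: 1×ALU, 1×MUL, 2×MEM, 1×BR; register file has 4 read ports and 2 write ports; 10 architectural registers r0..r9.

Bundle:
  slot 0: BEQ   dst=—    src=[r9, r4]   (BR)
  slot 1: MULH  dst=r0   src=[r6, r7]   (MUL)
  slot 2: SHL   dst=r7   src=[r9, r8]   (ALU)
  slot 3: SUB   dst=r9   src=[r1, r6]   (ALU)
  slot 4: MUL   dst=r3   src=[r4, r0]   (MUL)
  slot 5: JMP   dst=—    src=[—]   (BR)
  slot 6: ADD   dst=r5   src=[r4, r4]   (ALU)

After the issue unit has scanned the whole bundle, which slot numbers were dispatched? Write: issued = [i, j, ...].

slot 0 (BR): ISSUE — free A1,Mu1,Ld2,B0 rp2 wp2
slot 1 (MUL): ISSUE — free A1,Mu0,Ld2,B0 rp0 wp1
slot 2 (ALU): stall RD_PORT — free A1,Mu0,Ld2,B0 rp0 wp1
slot 3 (ALU): stall RD_PORT — free A1,Mu0,Ld2,B0 rp0 wp1
slot 4 (MUL): stall FU — free A1,Mu0,Ld2,B0 rp0 wp1
slot 5 (BR): stall FU — free A1,Mu0,Ld2,B0 rp0 wp1
slot 6 (ALU): stall RD_PORT — free A1,Mu0,Ld2,B0 rp0 wp1

issued = [0, 1]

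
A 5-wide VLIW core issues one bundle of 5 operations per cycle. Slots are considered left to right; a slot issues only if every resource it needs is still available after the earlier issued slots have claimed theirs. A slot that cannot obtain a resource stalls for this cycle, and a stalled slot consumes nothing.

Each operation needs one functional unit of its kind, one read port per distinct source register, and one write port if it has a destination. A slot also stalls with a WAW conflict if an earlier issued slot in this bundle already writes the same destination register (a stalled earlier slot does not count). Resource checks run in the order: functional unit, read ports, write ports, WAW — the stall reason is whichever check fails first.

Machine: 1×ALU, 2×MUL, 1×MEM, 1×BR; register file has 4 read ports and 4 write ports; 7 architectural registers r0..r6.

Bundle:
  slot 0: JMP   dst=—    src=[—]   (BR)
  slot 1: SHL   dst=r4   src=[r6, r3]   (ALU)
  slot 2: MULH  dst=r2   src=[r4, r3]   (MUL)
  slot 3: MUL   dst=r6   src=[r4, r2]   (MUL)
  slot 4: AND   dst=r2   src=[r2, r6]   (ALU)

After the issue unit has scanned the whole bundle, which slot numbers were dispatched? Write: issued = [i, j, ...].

  0. BR ⇒ go  {1A/2Mu/1Ld/0B | 4r 4w}
  1. ALU→r4 ⇒ go  {0A/2Mu/1Ld/0B | 2r 3w}
  2. MUL→r2 ⇒ go  {0A/1Mu/1Ld/0B | 0r 2w}
  3. MUL→r6 ⇒ no(RD_PORT)  {0A/1Mu/1Ld/0B | 0r 2w}
  4. ALU→r2 ⇒ no(FU)  {0A/1Mu/1Ld/0B | 0r 2w}

issued = [0, 1, 2]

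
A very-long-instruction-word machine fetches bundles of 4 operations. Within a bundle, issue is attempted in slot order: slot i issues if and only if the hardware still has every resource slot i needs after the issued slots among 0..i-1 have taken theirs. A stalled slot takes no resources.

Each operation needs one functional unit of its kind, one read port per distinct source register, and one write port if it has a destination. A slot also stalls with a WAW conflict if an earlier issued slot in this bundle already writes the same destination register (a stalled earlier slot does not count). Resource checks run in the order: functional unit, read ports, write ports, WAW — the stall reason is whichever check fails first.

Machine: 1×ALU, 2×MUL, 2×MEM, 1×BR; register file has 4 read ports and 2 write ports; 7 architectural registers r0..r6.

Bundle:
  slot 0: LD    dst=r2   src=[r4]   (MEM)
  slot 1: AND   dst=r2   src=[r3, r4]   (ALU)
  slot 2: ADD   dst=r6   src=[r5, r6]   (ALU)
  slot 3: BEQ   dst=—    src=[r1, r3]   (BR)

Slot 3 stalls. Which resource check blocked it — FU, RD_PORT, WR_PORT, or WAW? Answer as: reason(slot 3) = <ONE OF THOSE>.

reason(slot 3) = RD_PORT

#0 MEM src=r4 dispatched  <A:1 Mu:2 Ld:1 B:1 rd:3 wr:1>
#1 ALU src=r3,r4 held:WAW  <A:1 Mu:2 Ld:1 B:1 rd:3 wr:1>
#2 ALU src=r5,r6 dispatched  <A:0 Mu:2 Ld:1 B:1 rd:1 wr:0>
#3 BR src=r1,r3 held:RD_PORT  <A:0 Mu:2 Ld:1 B:1 rd:1 wr:0>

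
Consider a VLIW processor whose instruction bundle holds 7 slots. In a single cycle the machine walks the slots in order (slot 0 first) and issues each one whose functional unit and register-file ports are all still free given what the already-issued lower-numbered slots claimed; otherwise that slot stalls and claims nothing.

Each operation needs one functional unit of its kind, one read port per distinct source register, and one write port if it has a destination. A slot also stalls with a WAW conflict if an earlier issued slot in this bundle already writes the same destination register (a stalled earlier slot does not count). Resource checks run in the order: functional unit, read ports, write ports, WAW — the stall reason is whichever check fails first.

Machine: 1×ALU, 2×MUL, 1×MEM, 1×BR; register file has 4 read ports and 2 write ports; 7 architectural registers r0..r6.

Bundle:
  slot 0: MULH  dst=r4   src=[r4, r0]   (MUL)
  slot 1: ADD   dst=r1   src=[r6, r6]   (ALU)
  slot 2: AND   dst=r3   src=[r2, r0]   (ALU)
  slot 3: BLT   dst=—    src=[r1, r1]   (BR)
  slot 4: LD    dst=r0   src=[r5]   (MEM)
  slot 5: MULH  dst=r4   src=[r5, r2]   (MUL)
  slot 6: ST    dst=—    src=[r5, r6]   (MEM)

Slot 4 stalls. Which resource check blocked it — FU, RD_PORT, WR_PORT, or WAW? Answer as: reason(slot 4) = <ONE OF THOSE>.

[0] MUL needs rd=2 wr=1: ok; after: ALU=1 MUL=1 MEM=1 BR=1, R=2, W=1
[1] ALU needs rd=1 wr=1: ok; after: ALU=0 MUL=1 MEM=1 BR=1, R=1, W=0
[2] ALU needs rd=2 wr=1: FU; after: ALU=0 MUL=1 MEM=1 BR=1, R=1, W=0
[3] BR needs rd=1 wr=0: ok; after: ALU=0 MUL=1 MEM=1 BR=0, R=0, W=0
[4] MEM needs rd=1 wr=1: RD_PORT; after: ALU=0 MUL=1 MEM=1 BR=0, R=0, W=0
[5] MUL needs rd=2 wr=1: RD_PORT; after: ALU=0 MUL=1 MEM=1 BR=0, R=0, W=0
[6] MEM needs rd=2 wr=0: RD_PORT; after: ALU=0 MUL=1 MEM=1 BR=0, R=0, W=0

reason(slot 4) = RD_PORT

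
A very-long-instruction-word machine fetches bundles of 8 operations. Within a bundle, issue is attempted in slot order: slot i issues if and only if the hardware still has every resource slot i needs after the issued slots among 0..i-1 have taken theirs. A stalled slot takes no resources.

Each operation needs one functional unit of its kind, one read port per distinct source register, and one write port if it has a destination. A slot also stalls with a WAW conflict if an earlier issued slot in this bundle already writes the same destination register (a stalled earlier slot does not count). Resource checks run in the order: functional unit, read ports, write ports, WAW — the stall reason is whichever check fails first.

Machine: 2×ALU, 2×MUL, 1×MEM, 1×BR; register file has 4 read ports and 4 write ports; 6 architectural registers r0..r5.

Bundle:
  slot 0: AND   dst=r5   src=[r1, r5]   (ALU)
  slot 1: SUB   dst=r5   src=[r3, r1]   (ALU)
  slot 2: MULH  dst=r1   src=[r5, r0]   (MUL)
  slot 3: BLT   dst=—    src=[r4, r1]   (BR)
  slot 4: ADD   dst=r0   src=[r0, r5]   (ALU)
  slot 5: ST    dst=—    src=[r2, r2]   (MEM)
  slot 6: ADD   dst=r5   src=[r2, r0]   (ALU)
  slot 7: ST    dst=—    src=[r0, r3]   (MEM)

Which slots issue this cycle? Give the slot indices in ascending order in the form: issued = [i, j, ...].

issued = [0, 2]

#0 ALU src=r1,r5 dispatched  <A:1 Mu:2 Ld:1 B:1 rd:2 wr:3>
#1 ALU src=r3,r1 held:WAW  <A:1 Mu:2 Ld:1 B:1 rd:2 wr:3>
#2 MUL src=r5,r0 dispatched  <A:1 Mu:1 Ld:1 B:1 rd:0 wr:2>
#3 BR src=r4,r1 held:RD_PORT  <A:1 Mu:1 Ld:1 B:1 rd:0 wr:2>
#4 ALU src=r0,r5 held:RD_PORT  <A:1 Mu:1 Ld:1 B:1 rd:0 wr:2>
#5 MEM src=r2,r2 held:RD_PORT  <A:1 Mu:1 Ld:1 B:1 rd:0 wr:2>
#6 ALU src=r2,r0 held:RD_PORT  <A:1 Mu:1 Ld:1 B:1 rd:0 wr:2>
#7 MEM src=r0,r3 held:RD_PORT  <A:1 Mu:1 Ld:1 B:1 rd:0 wr:2>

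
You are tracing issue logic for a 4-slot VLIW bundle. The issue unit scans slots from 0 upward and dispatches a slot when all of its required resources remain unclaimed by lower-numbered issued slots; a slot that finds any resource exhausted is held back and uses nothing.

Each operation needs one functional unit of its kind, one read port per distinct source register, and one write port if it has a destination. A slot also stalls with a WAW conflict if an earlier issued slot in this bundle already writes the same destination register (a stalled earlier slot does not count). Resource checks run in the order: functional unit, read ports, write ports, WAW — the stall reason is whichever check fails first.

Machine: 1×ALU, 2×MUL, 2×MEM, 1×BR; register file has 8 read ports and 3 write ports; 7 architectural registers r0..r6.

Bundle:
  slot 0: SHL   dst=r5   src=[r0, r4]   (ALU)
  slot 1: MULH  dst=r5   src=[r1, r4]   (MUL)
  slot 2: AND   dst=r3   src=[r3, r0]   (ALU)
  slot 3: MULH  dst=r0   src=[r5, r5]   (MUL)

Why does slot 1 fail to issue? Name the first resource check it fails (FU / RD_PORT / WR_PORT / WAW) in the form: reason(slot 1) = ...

reason(slot 1) = WAW

slot 0 (ALU): ISSUE — free A0,Mu2,Ld2,B1 rp6 wp2
slot 1 (MUL): stall WAW — free A0,Mu2,Ld2,B1 rp6 wp2
slot 2 (ALU): stall FU — free A0,Mu2,Ld2,B1 rp6 wp2
slot 3 (MUL): ISSUE — free A0,Mu1,Ld2,B1 rp5 wp1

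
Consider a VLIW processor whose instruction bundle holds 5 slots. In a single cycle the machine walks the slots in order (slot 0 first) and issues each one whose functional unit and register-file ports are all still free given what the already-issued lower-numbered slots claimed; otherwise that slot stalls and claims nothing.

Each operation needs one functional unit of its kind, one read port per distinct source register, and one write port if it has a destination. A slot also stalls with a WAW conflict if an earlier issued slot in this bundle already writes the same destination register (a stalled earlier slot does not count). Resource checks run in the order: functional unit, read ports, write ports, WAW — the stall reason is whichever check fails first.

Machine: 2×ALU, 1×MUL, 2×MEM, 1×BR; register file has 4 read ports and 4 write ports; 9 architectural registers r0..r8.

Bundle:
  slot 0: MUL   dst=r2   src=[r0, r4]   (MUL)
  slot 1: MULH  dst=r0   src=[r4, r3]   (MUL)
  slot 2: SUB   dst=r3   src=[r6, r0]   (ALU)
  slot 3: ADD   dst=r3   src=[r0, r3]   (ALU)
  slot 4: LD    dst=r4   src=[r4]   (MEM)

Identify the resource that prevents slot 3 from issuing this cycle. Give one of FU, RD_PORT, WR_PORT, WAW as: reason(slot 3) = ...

[0] MUL needs rd=2 wr=1: ok; after: ALU=2 MUL=0 MEM=2 BR=1, R=2, W=3
[1] MUL needs rd=2 wr=1: FU; after: ALU=2 MUL=0 MEM=2 BR=1, R=2, W=3
[2] ALU needs rd=2 wr=1: ok; after: ALU=1 MUL=0 MEM=2 BR=1, R=0, W=2
[3] ALU needs rd=2 wr=1: RD_PORT; after: ALU=1 MUL=0 MEM=2 BR=1, R=0, W=2
[4] MEM needs rd=1 wr=1: RD_PORT; after: ALU=1 MUL=0 MEM=2 BR=1, R=0, W=2

reason(slot 3) = RD_PORT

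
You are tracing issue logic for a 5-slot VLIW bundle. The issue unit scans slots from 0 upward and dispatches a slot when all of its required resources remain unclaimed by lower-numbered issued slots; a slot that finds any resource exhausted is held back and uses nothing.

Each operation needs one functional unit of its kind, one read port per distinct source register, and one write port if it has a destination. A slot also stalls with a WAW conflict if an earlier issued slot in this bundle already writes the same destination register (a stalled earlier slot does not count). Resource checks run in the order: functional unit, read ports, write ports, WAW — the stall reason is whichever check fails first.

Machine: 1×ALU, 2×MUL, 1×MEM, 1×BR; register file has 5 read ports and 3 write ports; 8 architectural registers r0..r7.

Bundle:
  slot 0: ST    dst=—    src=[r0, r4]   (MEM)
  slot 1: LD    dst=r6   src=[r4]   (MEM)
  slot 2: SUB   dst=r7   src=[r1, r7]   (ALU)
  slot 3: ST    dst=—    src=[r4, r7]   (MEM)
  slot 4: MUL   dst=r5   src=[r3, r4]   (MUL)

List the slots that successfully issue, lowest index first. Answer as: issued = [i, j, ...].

[0] MEM needs rd=2 wr=0: ok; after: ALU=1 MUL=2 MEM=0 BR=1, R=3, W=3
[1] MEM needs rd=1 wr=1: FU; after: ALU=1 MUL=2 MEM=0 BR=1, R=3, W=3
[2] ALU needs rd=2 wr=1: ok; after: ALU=0 MUL=2 MEM=0 BR=1, R=1, W=2
[3] MEM needs rd=2 wr=0: FU; after: ALU=0 MUL=2 MEM=0 BR=1, R=1, W=2
[4] MUL needs rd=2 wr=1: RD_PORT; after: ALU=0 MUL=2 MEM=0 BR=1, R=1, W=2

issued = [0, 2]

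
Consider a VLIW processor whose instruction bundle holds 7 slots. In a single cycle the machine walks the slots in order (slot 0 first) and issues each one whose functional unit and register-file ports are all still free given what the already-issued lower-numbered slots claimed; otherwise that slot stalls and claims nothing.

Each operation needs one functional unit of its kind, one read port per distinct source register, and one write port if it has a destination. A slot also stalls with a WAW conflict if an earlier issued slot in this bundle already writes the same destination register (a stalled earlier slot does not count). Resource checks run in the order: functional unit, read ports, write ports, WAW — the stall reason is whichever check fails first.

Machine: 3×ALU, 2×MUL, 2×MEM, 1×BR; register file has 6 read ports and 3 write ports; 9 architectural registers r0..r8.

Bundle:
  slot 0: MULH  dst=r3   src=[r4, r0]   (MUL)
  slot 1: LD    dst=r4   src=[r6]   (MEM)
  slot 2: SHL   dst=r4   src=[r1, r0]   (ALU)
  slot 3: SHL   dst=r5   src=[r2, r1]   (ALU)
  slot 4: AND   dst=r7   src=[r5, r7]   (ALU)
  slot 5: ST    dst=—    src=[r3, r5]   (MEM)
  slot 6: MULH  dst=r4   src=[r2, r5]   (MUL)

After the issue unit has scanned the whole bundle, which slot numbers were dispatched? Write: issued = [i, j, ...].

issued = [0, 1, 3]

#0 MUL src=r4,r0 dispatched  <A:3 Mu:1 Ld:2 B:1 rd:4 wr:2>
#1 MEM src=r6 dispatched  <A:3 Mu:1 Ld:1 B:1 rd:3 wr:1>
#2 ALU src=r1,r0 held:WAW  <A:3 Mu:1 Ld:1 B:1 rd:3 wr:1>
#3 ALU src=r2,r1 dispatched  <A:2 Mu:1 Ld:1 B:1 rd:1 wr:0>
#4 ALU src=r5,r7 held:RD_PORT  <A:2 Mu:1 Ld:1 B:1 rd:1 wr:0>
#5 MEM src=r3,r5 held:RD_PORT  <A:2 Mu:1 Ld:1 B:1 rd:1 wr:0>
#6 MUL src=r2,r5 held:RD_PORT  <A:2 Mu:1 Ld:1 B:1 rd:1 wr:0>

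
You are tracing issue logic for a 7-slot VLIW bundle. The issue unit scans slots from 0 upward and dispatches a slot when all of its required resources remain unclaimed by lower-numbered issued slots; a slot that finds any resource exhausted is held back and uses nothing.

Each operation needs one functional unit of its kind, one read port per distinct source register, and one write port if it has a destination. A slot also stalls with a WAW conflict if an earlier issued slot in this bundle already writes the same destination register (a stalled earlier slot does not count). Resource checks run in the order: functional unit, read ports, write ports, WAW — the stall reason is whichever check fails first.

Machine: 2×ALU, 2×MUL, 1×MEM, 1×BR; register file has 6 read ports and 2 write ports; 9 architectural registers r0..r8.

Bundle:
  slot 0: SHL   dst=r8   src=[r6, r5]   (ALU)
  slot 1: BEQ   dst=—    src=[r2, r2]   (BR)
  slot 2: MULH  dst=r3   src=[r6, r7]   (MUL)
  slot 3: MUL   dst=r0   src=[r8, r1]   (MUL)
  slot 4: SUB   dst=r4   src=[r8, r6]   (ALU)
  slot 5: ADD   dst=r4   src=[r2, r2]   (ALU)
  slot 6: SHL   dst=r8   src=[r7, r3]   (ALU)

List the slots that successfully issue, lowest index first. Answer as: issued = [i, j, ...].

issued = [0, 1, 2]

#0 ALU src=r6,r5 dispatched  <A:1 Mu:2 Ld:1 B:1 rd:4 wr:1>
#1 BR src=r2,r2 dispatched  <A:1 Mu:2 Ld:1 B:0 rd:3 wr:1>
#2 MUL src=r6,r7 dispatched  <A:1 Mu:1 Ld:1 B:0 rd:1 wr:0>
#3 MUL src=r8,r1 held:RD_PORT  <A:1 Mu:1 Ld:1 B:0 rd:1 wr:0>
#4 ALU src=r8,r6 held:RD_PORT  <A:1 Mu:1 Ld:1 B:0 rd:1 wr:0>
#5 ALU src=r2,r2 held:WR_PORT  <A:1 Mu:1 Ld:1 B:0 rd:1 wr:0>
#6 ALU src=r7,r3 held:RD_PORT  <A:1 Mu:1 Ld:1 B:0 rd:1 wr:0>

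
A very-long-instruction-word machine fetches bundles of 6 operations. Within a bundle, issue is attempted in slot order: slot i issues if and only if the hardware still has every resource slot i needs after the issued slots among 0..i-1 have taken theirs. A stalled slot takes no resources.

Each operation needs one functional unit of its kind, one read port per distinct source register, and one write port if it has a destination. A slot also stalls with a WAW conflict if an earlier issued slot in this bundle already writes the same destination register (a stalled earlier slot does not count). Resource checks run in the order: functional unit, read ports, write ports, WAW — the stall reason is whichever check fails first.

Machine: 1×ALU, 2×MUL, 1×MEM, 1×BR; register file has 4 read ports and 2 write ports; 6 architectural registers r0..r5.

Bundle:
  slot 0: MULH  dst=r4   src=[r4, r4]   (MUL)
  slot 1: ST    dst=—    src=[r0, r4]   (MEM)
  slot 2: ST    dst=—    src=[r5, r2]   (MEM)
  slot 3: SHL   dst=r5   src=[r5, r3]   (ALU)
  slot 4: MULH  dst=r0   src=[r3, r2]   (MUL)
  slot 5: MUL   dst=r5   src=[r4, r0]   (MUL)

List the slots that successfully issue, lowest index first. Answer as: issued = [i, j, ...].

slot 0 (MUL): ISSUE — free A1,Mu1,Ld1,B1 rp3 wp1
slot 1 (MEM): ISSUE — free A1,Mu1,Ld0,B1 rp1 wp1
slot 2 (MEM): stall FU — free A1,Mu1,Ld0,B1 rp1 wp1
slot 3 (ALU): stall RD_PORT — free A1,Mu1,Ld0,B1 rp1 wp1
slot 4 (MUL): stall RD_PORT — free A1,Mu1,Ld0,B1 rp1 wp1
slot 5 (MUL): stall RD_PORT — free A1,Mu1,Ld0,B1 rp1 wp1

issued = [0, 1]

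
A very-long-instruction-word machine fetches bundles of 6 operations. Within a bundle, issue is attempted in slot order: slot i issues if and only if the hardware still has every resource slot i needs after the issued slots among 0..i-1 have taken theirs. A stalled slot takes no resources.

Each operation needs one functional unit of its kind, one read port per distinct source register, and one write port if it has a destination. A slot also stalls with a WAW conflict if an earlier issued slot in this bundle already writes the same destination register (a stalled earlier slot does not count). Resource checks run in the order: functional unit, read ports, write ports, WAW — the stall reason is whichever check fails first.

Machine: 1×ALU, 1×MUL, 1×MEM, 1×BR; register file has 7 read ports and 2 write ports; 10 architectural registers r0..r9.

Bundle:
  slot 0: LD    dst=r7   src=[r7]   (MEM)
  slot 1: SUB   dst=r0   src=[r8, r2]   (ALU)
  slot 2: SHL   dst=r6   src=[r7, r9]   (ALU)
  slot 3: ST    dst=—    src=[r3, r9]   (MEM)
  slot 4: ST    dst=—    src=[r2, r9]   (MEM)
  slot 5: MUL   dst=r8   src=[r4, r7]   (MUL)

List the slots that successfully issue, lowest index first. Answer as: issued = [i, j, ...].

(0) want 1×MEM +1rd +1wr — yes → AL1|MU1|ME0|BR1|rd6|wr1
(1) want 1×ALU +2rd +1wr — yes → AL0|MU1|ME0|BR1|rd4|wr0
(2) want 1×ALU +2rd +1wr — FU → AL0|MU1|ME0|BR1|rd4|wr0
(3) want 1×MEM +2rd +0wr — FU → AL0|MU1|ME0|BR1|rd4|wr0
(4) want 1×MEM +2rd +0wr — FU → AL0|MU1|ME0|BR1|rd4|wr0
(5) want 1×MUL +2rd +1wr — WR_PORT → AL0|MU1|ME0|BR1|rd4|wr0

issued = [0, 1]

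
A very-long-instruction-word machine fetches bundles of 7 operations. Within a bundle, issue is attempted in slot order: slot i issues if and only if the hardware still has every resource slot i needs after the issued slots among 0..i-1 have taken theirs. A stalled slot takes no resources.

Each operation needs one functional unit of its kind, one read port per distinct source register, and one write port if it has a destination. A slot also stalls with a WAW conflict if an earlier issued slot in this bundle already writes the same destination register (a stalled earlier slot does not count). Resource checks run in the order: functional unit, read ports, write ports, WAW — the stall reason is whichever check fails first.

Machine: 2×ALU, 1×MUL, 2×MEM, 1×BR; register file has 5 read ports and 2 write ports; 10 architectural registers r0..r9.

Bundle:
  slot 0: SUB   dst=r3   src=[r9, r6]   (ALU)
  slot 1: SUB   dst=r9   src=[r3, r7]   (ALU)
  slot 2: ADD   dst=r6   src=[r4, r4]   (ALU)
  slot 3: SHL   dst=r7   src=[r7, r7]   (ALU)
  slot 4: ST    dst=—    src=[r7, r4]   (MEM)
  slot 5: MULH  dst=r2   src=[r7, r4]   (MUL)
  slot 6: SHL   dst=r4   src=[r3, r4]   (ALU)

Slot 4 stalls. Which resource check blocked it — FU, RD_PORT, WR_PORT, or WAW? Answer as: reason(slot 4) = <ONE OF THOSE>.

reason(slot 4) = RD_PORT

slot 0 (ALU): ISSUE — free A1,Mu1,Ld2,B1 rp3 wp1
slot 1 (ALU): ISSUE — free A0,Mu1,Ld2,B1 rp1 wp0
slot 2 (ALU): stall FU — free A0,Mu1,Ld2,B1 rp1 wp0
slot 3 (ALU): stall FU — free A0,Mu1,Ld2,B1 rp1 wp0
slot 4 (MEM): stall RD_PORT — free A0,Mu1,Ld2,B1 rp1 wp0
slot 5 (MUL): stall RD_PORT — free A0,Mu1,Ld2,B1 rp1 wp0
slot 6 (ALU): stall FU — free A0,Mu1,Ld2,B1 rp1 wp0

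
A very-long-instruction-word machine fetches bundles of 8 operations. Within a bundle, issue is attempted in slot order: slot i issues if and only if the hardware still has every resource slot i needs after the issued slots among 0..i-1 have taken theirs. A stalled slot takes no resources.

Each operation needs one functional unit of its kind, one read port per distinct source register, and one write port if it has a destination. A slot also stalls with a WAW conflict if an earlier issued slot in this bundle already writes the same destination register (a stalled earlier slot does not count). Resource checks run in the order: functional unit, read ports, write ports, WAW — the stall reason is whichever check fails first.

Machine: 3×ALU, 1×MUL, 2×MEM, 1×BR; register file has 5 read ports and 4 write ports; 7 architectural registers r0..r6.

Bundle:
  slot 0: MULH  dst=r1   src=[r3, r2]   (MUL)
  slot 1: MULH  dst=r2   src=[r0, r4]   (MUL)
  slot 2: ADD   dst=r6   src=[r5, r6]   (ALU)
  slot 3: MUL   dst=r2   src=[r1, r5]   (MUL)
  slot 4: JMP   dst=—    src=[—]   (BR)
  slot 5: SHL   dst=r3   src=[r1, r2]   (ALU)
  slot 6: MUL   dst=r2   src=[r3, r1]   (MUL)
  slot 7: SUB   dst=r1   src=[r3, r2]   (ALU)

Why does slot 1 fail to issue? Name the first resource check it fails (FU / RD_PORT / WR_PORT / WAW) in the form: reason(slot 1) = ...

  0. MUL→r1 ⇒ go  {3A/0Mu/2Ld/1B | 3r 3w}
  1. MUL→r2 ⇒ no(FU)  {3A/0Mu/2Ld/1B | 3r 3w}
  2. ALU→r6 ⇒ go  {2A/0Mu/2Ld/1B | 1r 2w}
  3. MUL→r2 ⇒ no(FU)  {2A/0Mu/2Ld/1B | 1r 2w}
  4. BR ⇒ go  {2A/0Mu/2Ld/0B | 1r 2w}
  5. ALU→r3 ⇒ no(RD_PORT)  {2A/0Mu/2Ld/0B | 1r 2w}
  6. MUL→r2 ⇒ no(FU)  {2A/0Mu/2Ld/0B | 1r 2w}
  7. ALU→r1 ⇒ no(RD_PORT)  {2A/0Mu/2Ld/0B | 1r 2w}

reason(slot 1) = FU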